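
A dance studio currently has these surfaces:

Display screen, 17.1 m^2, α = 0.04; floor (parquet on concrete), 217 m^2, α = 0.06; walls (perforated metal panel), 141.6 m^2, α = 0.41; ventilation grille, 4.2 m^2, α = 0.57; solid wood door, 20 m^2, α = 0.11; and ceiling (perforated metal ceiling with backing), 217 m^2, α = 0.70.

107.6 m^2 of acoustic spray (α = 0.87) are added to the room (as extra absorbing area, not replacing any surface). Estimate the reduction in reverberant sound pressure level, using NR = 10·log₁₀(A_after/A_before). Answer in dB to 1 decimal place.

1.5 dB

A_before = Σ Sᵢαᵢ = 17.1×0.04 + 217×0.06 + 141.6×0.41 + 4.2×0.57 + 20×0.11 + 217×0.70 = 228.254 sabins.
Added absorption = 107.6 × 0.87 = 93.612 sabins.
A_after = 228.254 + 93.612 = 321.866 sabins.
Reduction = 10 log₁₀(A_after/A_before) = 10 log₁₀(1.4101) = 1.5 dB.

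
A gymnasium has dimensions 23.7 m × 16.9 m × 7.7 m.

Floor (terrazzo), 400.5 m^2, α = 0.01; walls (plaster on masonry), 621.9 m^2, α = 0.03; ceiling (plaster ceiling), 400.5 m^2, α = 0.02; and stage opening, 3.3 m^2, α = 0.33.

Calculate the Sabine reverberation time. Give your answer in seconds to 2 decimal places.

A = Σ Sᵢαᵢ = 400.5·0.01 + 621.9·0.03 + 400.5·0.02 + 3.3·0.33 = 31.761 sabins.
V = 23.7·16.9·7.7 = 3084.081 m³.
RT60 = 0.161 · V / A = 0.161 × 3084.081 / 31.761 = 15.63 s.

15.63 s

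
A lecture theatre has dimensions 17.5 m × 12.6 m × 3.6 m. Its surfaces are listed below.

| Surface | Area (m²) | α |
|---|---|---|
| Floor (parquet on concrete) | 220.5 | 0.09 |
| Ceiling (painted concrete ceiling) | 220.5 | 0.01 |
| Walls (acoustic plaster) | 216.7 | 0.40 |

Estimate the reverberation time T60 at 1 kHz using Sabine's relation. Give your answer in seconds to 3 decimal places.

1.175 s

Summing Sᵢαᵢ: 19.845 + 2.205 + 86.680 → A = 108.730 sabins.
V = 17.5·12.6·3.6 = 793.8 m³.
RT60 = 0.161 · V / A = 0.161 × 793.8 / 108.730 = 1.175 s.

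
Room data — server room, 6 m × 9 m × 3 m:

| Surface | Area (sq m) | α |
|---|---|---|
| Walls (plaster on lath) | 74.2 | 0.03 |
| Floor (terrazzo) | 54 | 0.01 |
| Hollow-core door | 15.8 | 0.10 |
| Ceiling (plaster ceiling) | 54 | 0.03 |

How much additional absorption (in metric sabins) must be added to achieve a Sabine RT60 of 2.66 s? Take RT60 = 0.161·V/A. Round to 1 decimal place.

3.8 sabins

Total absorption A₁ = 74.2*0.03 + 54*0.01 + 15.8*0.10 + 54*0.03
  = 2.226 + 0.540 + 1.580 + 1.620 = 5.966 sq m sabins.
Target A₂ = 0.161·162/2.66 = 9.805 sabins (V = 162 m³).
Shortfall: 9.805 − 5.966 = 3.8 sabins.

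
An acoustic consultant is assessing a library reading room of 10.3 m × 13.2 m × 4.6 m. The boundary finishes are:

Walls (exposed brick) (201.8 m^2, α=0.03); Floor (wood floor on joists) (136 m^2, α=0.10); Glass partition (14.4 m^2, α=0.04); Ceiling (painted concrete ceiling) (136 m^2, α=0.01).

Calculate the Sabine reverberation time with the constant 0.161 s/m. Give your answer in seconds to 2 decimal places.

4.66 seconds

A = Σ Sᵢαᵢ = 201.8*0.03 + 136*0.10 + 14.4*0.04 + 136*0.01 = 21.590 sabins.
V = 10.3·13.2·4.6 = 625.416 m³.
Sabine: RT60 = 0.161 × 625.416 / 21.590 = 4.66 s.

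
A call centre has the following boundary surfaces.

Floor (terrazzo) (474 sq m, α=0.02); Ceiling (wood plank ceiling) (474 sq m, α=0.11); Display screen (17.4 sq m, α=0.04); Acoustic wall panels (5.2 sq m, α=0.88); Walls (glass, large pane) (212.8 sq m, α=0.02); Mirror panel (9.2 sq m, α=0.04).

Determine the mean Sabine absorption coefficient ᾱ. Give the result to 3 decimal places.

0.060

S = Σ Sᵢ = 474 + 474 + 17.4 + 5.2 + 212.8 + 9.2 = 1192.6 sq m.
Weighted sum Σ Sα = 71.516.
ᾱ = A/S = 0.060.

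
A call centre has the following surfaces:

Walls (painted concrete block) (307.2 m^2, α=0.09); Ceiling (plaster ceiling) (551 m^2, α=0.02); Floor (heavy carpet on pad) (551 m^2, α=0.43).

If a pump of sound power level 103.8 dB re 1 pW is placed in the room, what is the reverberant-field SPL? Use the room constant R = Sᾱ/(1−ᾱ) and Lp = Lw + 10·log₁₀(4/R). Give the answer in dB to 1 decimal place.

A = 275.598 sabins; S = 1409.2 m^2.
ᾱ = 0.1956, so room constant R = A/(1−ᾱ) = 342.613 m^2.
Lp = Lw + 10 log₁₀(4/R) = 103.8 -19.33 = 84.5 dB.

84.5 dB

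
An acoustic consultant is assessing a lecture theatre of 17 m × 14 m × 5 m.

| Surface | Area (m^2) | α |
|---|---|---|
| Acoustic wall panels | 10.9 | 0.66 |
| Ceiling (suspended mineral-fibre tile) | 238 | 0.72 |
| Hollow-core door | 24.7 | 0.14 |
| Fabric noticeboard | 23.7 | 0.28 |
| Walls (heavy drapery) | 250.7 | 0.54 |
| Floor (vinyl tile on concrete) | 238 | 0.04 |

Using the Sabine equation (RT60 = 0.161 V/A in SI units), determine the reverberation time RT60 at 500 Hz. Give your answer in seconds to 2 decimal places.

0.57 s

Summing Sᵢαᵢ: 7.194 + 171.360 + 3.458 + 6.636 + 135.378 + 9.520 → A = 333.546 sabins.
V = 17·14·5 = 1190 m³.
T = 0.161 V/A = 0.161·1190/333.546 = 0.57 s.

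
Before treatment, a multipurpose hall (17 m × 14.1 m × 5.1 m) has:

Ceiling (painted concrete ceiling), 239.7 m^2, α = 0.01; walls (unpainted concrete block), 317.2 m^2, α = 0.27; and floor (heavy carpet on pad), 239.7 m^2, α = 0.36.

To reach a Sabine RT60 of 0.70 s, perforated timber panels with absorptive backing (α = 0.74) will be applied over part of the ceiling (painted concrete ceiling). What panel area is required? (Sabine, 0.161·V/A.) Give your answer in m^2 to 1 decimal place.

146.3

A₁ = Σ Sᵢαᵢ = 239.7*0.01 + 317.2*0.27 + 239.7*0.36 = 174.333 sabins.
V = 1222.47 m³. Target absorption A₂ = 0.161 × 1222.47 / 0.70 = 281.168 sabins.
ΔA needed = 281.168 − 174.333 = 106.835 sabins.
Each m^2 of panel replacing the ceiling (painted concrete ceiling) adds (0.74 − 0.01) = 0.73 sabins.
Area = ΔA/Δα = 106.835/0.73 = 146.3 m^2.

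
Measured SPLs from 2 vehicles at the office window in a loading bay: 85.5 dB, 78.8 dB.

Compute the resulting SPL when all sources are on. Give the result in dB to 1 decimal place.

86.3 dB

Converting to relative power and adding: 10^(85.5/10) + 10^(78.8/10) = 4.307e+08.
Combined level = 10 log₁₀(4.307e+08) = 86.3 dB.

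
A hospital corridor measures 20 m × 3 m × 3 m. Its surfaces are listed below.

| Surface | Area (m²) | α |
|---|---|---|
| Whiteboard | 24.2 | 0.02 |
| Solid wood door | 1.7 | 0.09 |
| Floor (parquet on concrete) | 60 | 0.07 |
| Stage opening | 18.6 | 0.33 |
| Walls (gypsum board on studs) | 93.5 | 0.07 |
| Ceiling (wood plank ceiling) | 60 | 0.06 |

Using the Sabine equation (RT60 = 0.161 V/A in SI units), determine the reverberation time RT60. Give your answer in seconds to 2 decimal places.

Total absorption A = 24.2×0.02 + 1.7×0.09 + 60×0.07 + 18.6×0.33 + 93.5×0.07 + 60×0.06
  = 0.484 + 0.153 + 4.200 + 6.138 + 6.545 + 3.600 = 21.120 m² sabins.
Volume V = 20 × 3 × 3 = 180 m³.
T = 0.161 V/A = 0.161·180/21.120 = 1.37 s.

1.37 s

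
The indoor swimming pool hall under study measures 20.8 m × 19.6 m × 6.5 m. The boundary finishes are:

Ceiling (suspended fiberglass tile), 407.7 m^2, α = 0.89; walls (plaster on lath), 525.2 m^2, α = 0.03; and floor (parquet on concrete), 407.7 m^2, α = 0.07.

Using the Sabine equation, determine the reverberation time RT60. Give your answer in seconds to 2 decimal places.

1.05 s

Total absorption A = 407.7×0.89 + 525.2×0.03 + 407.7×0.07
  = 362.853 + 15.756 + 28.539 = 407.148 m^2 sabins.
V = 20.8·19.6·6.5 = 2649.92 m³.
T = 0.161 V/A = 0.161·2649.92/407.148 = 1.05 s.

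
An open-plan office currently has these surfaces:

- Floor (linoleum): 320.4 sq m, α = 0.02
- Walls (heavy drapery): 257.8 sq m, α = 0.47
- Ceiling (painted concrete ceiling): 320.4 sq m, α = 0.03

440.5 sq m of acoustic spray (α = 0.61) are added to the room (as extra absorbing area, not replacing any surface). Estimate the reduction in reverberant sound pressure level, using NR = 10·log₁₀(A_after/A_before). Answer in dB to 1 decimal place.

Total absorption A_before = 320.4×0.02 + 257.8×0.47 + 320.4×0.03
  = 6.408 + 121.166 + 9.612 = 137.186 sq m sabins.
Treatment contributes 440.5·0.61 = 268.705 sabins.
New total A_after = 405.891 sabins.
Reduction = 10 log₁₀(A_after/A_before) = 10 log₁₀(2.9587) = 4.7 dB.

4.7 dB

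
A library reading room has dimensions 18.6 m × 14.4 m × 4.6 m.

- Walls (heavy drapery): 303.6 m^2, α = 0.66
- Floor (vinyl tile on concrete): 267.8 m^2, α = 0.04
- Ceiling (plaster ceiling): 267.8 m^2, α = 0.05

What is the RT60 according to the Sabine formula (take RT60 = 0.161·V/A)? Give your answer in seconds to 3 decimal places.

A = Σ Sᵢαᵢ = 303.6·0.66 + 267.8·0.04 + 267.8·0.05 = 224.478 sabins.
V = 18.6·14.4·4.6 = 1232.064 m³.
T = 0.161 V/A = 0.161·1232.064/224.478 = 0.884 s.

0.884 s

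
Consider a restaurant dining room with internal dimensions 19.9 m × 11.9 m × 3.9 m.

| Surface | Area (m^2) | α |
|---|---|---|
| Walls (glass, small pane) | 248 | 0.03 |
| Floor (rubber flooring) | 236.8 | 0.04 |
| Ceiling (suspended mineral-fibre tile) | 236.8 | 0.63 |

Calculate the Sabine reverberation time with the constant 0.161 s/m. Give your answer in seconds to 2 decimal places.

Summing Sᵢαᵢ: 7.440 + 9.472 + 149.184 → A = 166.096 sabins.
V = 19.9·11.9·3.9 = 923.559 m³.
T = 0.161 V/A = 0.161·923.559/166.096 = 0.90 s.

0.90 seconds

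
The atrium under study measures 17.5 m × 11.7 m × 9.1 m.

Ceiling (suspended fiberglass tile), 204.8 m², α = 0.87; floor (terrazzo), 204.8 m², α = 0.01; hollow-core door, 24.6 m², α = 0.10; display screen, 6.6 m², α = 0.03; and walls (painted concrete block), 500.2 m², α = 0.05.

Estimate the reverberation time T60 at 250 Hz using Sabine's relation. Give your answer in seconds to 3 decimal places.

Total absorption A = 204.8×0.87 + 204.8×0.01 + 24.6×0.10 + 6.6×0.03 + 500.2×0.05
  = 178.176 + 2.048 + 2.460 + 0.198 + 25.010 = 207.892 m² sabins.
Volume V = 17.5 × 11.7 × 9.1 = 1863.225 m³.
T = 0.161 V/A = 0.161·1863.225/207.892 = 1.443 s.

1.443 s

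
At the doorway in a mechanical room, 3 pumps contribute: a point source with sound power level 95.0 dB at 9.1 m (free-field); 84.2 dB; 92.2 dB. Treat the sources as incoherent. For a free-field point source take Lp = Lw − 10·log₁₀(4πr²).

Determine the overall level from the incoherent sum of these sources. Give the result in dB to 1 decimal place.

92.8 dB

Source at 9.1 m: Lp = 95.0 − 10·log₁₀(4π·9.1²) = 95.0 − 10·log₁₀(1040.621) = 64.8 dB.
Sum in the linear (power) domain: Σ 10^(Lᵢ/10) = 10^(64.8/10) + 10^(84.2/10) + 10^(92.2/10) = 1.926e+09.
Combined level = 10 log₁₀(1.926e+09) = 92.8 dB.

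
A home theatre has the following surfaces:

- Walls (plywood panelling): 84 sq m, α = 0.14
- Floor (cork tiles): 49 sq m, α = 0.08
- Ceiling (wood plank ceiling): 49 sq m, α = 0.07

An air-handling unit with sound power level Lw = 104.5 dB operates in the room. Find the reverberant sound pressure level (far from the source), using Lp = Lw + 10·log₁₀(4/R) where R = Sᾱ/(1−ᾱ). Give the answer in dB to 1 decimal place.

97.2 dB

A = 19.110 sabins; S = 182.0 sq m.
ᾱ = 0.1050, so room constant R = A/(1−ᾱ) = 21.352 sq m.
Lp = Lw + 10 log₁₀(4/R) = 104.5 -7.27 = 97.2 dB.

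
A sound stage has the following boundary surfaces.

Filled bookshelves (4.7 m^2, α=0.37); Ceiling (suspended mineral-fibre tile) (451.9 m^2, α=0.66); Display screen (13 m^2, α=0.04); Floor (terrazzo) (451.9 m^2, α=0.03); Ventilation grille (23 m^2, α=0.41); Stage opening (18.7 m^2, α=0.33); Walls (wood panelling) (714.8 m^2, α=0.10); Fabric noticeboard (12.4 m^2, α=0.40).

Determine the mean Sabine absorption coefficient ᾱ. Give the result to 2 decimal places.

Total surface area S = 1690.4 m^2.
Weighted sum Σ Sα = 406.111.
ᾱ = 406.111 / 1690.4 = 0.24.

0.24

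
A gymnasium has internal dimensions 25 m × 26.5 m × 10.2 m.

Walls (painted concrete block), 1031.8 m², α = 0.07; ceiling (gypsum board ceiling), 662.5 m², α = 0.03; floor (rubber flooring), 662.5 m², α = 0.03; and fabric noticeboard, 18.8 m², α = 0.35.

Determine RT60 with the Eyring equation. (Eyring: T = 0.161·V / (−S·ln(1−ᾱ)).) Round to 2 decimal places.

8.95 seconds

Total surface area S = 1031.8 + 662.5 + 662.5 + 18.8 = 2375.6 m².
Absorption A = 1031.8·0.07 + 662.5·0.03 + 662.5·0.03 + 18.8·0.35 = 118.556 sabins.
ᾱ = 118.556 / 2375.6 = 0.0499.
Eyring denominator: −S ln(1−ᾱ) = 121.602.
V = 25 × 26.5 × 10.2 = 6757.5 m³.
RT60 = 0.161 × 6757.5 / 121.602 = 8.95 s.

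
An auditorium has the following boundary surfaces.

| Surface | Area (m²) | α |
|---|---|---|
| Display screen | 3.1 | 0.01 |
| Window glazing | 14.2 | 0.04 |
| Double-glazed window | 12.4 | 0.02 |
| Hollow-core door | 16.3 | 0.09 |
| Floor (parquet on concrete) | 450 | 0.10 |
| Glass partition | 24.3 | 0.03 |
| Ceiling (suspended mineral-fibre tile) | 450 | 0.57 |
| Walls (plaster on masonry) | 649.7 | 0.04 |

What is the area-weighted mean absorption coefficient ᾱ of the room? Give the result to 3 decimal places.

Total surface area S = 1620.0 m².
A = 3.1·0.01 + 14.2·0.04 + 12.4·0.02 + 16.3·0.09 + 450·0.10 + 24.3·0.03 + 450·0.57 + 649.7·0.04 = 330.531 sabins.
ᾱ = A/S = 0.204.

0.204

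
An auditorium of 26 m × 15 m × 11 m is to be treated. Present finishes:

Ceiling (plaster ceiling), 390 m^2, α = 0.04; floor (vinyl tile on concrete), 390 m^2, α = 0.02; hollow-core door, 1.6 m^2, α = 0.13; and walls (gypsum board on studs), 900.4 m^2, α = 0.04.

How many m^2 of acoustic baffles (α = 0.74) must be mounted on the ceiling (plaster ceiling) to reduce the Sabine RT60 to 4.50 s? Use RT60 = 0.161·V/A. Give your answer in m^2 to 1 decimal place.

134.1

Summing Sᵢαᵢ: 15.600 + 7.800 + 0.208 + 36.016 → A₁ = 59.624 sabins.
V = 4290 m³. Target absorption A₂ = 0.161 × 4290 / 4.50 = 153.487 sabins.
Absorption to add: 153.487 − 59.624 = 93.863 sabins.
Net gain per m^2: Δα = 0.74 − 0.04 = 0.70.
Panel area = 93.863 / 0.70 = 134.1 m^2.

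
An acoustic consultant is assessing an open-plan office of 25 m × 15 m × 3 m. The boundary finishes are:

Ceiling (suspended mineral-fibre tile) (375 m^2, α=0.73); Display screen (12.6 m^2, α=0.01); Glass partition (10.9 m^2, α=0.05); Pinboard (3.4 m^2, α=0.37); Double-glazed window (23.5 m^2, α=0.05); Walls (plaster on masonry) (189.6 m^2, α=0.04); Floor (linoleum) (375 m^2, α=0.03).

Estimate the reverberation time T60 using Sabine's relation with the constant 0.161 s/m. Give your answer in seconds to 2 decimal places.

Total absorption A = 375*0.73 + 12.6*0.01 + 10.9*0.05 + 3.4*0.37 + 23.5*0.05 + 189.6*0.04 + 375*0.03
  = 273.750 + 0.126 + 0.545 + 1.258 + 1.175 + 7.584 + 11.250 = 295.688 m^2 sabins.
Volume V = 25 × 15 × 3 = 1125 m³.
T = 0.161 V/A = 0.161·1125/295.688 = 0.61 s.

0.61 sec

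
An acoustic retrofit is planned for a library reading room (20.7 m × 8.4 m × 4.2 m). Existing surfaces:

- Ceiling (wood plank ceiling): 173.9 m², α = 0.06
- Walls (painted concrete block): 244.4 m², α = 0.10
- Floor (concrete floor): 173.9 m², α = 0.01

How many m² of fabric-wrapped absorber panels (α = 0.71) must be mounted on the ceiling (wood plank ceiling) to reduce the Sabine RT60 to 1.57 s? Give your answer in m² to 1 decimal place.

58.9

Total absorption A₁ = 173.9·0.06 + 244.4·0.10 + 173.9·0.01
  = 10.434 + 24.440 + 1.739 = 36.613 m² sabins.
Required A₂ = 0.161·730.296/1.57 = 74.890 sabins.
ΔA needed = 74.890 − 36.613 = 38.277 sabins.
Net gain per m²: Δα = 0.71 − 0.06 = 0.65.
Panel area = 38.277 / 0.65 = 58.9 m².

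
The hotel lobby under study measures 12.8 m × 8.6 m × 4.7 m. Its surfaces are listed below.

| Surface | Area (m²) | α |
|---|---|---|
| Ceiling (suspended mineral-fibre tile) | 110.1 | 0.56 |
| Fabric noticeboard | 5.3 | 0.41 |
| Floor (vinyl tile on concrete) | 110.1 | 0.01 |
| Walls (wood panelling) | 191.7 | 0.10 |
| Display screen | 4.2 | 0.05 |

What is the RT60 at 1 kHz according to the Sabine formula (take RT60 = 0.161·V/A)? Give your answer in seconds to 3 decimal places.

Total absorption A = 110.1*0.56 + 5.3*0.41 + 110.1*0.01 + 191.7*0.10 + 4.2*0.05
  = 61.656 + 2.173 + 1.101 + 19.170 + 0.210 = 84.310 m² sabins.
Room volume: 517.376 m³.
RT60 = 0.161 · V / A = 0.161 × 517.376 / 84.310 = 0.988 s.

0.988 seconds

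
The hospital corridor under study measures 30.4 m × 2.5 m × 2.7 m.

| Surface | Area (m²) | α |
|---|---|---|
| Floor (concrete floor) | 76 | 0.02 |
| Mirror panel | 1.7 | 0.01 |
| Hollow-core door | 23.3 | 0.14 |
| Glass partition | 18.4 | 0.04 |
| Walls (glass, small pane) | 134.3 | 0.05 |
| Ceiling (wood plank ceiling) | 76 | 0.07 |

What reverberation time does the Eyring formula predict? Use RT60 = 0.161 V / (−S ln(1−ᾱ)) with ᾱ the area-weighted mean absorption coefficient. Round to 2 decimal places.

S = Σ Sᵢ = 329.7 m².
Absorption A = 76×0.02 + 1.7×0.01 + 23.3×0.14 + 18.4×0.04 + 134.3×0.05 + 76×0.07 = 17.570 sabins.
Mean coefficient ᾱ = A/S = 0.0533.
Eyring denominator: −S ln(1−ᾱ) = 18.059.
V = 30.4 × 2.5 × 2.7 = 205.2 m³.
T = 0.161·V/[−S·ln(1−ᾱ)] = 0.161·205.2/18.059 = 1.83 s.

1.83 seconds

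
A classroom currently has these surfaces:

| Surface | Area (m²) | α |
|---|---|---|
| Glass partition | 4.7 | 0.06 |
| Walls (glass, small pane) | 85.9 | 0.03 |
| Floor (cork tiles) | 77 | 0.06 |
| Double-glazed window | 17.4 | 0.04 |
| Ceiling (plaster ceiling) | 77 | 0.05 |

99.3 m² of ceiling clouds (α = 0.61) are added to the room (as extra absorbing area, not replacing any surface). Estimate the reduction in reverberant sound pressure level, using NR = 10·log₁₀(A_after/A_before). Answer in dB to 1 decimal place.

7.8 dB

Summing Sᵢαᵢ: 0.282 + 2.577 + 4.620 + 0.696 + 3.850 → A_before = 12.025 sabins.
Added absorption = 99.3 × 0.61 = 60.573 sabins.
New total A_after = 72.598 sabins.
Reduction = 10 log₁₀(A_after/A_before) = 10 log₁₀(6.0373) = 7.8 dB.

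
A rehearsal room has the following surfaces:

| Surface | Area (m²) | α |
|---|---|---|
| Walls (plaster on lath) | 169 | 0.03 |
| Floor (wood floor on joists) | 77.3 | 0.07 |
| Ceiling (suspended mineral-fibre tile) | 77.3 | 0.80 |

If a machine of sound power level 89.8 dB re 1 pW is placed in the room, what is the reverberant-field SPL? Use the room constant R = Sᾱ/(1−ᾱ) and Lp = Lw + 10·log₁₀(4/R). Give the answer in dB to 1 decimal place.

76.1 dB

Σ(Sᵢαᵢ) = 169×0.03 + 77.3×0.07 + 77.3×0.80 = 72.321; total area S = 323.6 m².
ᾱ = 72.321/323.6 = 0.2235; R = Sᾱ/(1−ᾱ) = 72.321/(1−0.2235) = 93.137 m².
Lp = 89.8 + 10·log₁₀(4/93.137) = 89.8 + (-13.67) = 76.1 dB.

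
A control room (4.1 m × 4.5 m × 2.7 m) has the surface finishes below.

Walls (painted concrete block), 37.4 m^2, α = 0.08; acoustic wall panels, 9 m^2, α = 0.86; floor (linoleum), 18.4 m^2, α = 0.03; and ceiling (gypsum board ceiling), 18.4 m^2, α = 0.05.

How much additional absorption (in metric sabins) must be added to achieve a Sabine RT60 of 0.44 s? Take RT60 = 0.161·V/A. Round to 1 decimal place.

6.0 sabins

A₁ = Σ Sᵢαᵢ = 37.4×0.08 + 9×0.86 + 18.4×0.03 + 18.4×0.05 = 12.204 sabins.
For T = 0.44 s, need A₂ = 0.161·V/T = 0.161·49.815/0.44 = 18.228 sabins.
Shortfall: 18.228 − 12.204 = 6.0 sabins.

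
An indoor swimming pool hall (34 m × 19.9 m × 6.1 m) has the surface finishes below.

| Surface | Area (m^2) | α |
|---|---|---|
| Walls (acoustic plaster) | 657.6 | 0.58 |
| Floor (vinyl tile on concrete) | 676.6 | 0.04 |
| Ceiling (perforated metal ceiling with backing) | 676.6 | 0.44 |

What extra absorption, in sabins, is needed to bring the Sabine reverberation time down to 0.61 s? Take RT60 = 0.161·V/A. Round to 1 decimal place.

A₁ = Σ Sᵢαᵢ = 657.6*0.58 + 676.6*0.04 + 676.6*0.44 = 706.176 sabins.
Target A₂ = 0.161·4127.26/0.61 = 1089.326 sabins (V = 4127.26 m³).
ΔA = A₂ − A₁ = 1089.326 − 706.176 = 383.2 sabins.

383.2 sabins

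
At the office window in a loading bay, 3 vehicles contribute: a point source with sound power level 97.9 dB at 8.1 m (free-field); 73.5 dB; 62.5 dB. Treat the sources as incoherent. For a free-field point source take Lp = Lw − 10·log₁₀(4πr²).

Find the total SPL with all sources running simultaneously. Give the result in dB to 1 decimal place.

Source at 8.1 m: Lp = 97.9 − 10·log₁₀(4π·8.1²) = 97.9 − 10·log₁₀(824.480) = 68.7 dB.
Sum in the linear (power) domain: Σ 10^(Lᵢ/10) = 10^(68.7/10) + 10^(73.5/10) + 10^(62.5/10) = 3.158e+07.
Combined level = 10 log₁₀(3.158e+07) = 75.0 dB.

75.0 dB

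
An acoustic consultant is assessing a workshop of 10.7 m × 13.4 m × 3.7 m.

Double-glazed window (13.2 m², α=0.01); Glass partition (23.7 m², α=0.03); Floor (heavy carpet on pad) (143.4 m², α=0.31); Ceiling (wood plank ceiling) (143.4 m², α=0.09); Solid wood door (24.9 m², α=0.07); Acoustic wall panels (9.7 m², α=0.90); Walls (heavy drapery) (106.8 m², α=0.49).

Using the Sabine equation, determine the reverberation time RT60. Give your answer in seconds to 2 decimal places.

0.71 sec

A = Σ Sᵢαᵢ = 13.2·0.01 + 23.7·0.03 + 143.4·0.31 + 143.4·0.09 + 24.9·0.07 + 9.7·0.90 + 106.8·0.49 = 121.008 sabins.
V = 10.7·13.4·3.7 = 530.506 m³.
T = 0.161 V/A = 0.161·530.506/121.008 = 0.71 s.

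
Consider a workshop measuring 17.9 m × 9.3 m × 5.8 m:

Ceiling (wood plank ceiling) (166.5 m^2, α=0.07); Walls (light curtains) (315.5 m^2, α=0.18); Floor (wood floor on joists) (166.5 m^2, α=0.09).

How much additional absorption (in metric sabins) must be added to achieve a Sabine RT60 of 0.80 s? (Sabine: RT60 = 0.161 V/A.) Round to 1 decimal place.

A₁ = Σ Sᵢαᵢ = 166.5×0.07 + 315.5×0.18 + 166.5×0.09 = 83.430 sabins.
V = 965.526 m³. Required absorption A₂ = 0.161 × 965.526 / 0.80 = 194.312 sabins.
ΔA = A₂ − A₁ = 194.312 − 83.430 = 110.9 sabins.

110.9 sabins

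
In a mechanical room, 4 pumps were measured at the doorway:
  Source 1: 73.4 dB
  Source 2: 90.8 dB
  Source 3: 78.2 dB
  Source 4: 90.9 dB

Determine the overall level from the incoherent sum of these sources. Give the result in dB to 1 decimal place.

Sum in the linear (power) domain: Σ 10^(Lᵢ/10) = 10^(73.4/10) + 10^(90.8/10) + 10^(78.2/10) + 10^(90.9/10) = 2.52e+09.
Back to dB: 10·log₁₀ Σ = 94.0 dB.

94.0 dB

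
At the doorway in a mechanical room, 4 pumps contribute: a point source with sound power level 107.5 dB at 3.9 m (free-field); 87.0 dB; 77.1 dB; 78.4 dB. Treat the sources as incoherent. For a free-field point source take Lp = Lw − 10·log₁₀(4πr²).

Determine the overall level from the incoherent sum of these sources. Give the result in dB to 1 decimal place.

Source at 3.9 m: Lp = 107.5 − 10·log₁₀(4π·3.9²) = 107.5 − 10·log₁₀(191.134) = 84.7 dB.
Σ 10^(Lᵢ/10) = 9.168e+08.
Back to dB: 10·log₁₀ Σ = 89.6 dB.

89.6 dB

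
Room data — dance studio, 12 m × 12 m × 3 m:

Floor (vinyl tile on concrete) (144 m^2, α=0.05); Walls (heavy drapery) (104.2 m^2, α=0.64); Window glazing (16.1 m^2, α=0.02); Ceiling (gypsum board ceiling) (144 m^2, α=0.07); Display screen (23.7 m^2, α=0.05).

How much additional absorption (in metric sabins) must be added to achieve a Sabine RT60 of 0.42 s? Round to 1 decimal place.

A₁ = Σ Sᵢαᵢ = 144·0.05 + 104.2·0.64 + 16.1·0.02 + 144·0.07 + 23.7·0.05 = 85.475 sabins.
V = 432 m³. Required absorption A₂ = 0.161 × 432 / 0.42 = 165.600 sabins.
ΔA = A₂ − A₁ = 165.600 − 85.475 = 80.1 sabins.

80.1 sabins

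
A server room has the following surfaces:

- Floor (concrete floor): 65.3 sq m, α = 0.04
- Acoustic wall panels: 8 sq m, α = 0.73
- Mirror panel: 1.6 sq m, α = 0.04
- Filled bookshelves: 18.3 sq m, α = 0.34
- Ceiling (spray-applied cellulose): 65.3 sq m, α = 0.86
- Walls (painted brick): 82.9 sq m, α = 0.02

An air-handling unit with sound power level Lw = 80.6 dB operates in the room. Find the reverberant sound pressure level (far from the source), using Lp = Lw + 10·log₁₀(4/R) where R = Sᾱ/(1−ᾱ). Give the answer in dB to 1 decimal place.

Σ(Sᵢαᵢ) = 65.3·0.04 + 8·0.73 + 1.6·0.04 + 18.3·0.34 + 65.3·0.86 + 82.9·0.02 = 72.554; total area S = 241.4 sq m.
ᾱ = 0.3006, so room constant R = A/(1−ᾱ) = 103.737 sq m.
Lp = Lw + 10 log₁₀(4/R) = 80.6 -14.14 = 66.5 dB.

66.5 dB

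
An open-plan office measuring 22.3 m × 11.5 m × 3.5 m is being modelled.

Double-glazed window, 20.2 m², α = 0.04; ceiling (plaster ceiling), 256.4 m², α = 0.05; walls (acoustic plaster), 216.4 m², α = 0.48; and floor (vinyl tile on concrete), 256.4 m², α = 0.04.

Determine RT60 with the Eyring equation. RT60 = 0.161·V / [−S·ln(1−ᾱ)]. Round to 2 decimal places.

S = Σ Sᵢ = 749.4 m².
Absorption A = 20.2×0.04 + 256.4×0.05 + 216.4×0.48 + 256.4×0.04 = 127.756 sabins.
ᾱ = 127.756 / 749.4 = 0.1705.
Eyring denominator: −S ln(1−ᾱ) = 140.087.
V = 22.3 × 11.5 × 3.5 = 897.575 m³.
RT60 = 0.161 × 897.575 / 140.087 = 1.03 s.

1.03 sec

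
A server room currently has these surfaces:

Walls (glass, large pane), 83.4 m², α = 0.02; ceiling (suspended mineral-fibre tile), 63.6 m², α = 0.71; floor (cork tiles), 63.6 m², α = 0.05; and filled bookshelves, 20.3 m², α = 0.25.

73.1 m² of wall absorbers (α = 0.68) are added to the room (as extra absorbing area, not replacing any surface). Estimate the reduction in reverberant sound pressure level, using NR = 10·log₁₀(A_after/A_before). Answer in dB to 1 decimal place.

Equivalent absorption area: A_before = 83.4*0.02 + 63.6*0.71 + 63.6*0.05 + 20.3*0.25 = 55.079 m².
Added absorption = 73.1 × 0.68 = 49.708 sabins.
New total A_after = 104.787 sabins.
Reduction = 10 log₁₀(A_after/A_before) = 10 log₁₀(1.9025) = 2.8 dB.

2.8 dB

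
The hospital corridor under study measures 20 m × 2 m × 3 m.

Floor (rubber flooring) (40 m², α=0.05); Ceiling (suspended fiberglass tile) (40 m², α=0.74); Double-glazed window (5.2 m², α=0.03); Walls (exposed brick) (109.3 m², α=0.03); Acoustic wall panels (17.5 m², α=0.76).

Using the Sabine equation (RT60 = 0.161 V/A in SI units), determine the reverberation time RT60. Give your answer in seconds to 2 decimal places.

0.40 s

Equivalent absorption area: A = 40×0.05 + 40×0.74 + 5.2×0.03 + 109.3×0.03 + 17.5×0.76 = 48.335 m².
Room volume: 120 m³.
RT60 = 0.161 · V / A = 0.161 × 120 / 48.335 = 0.40 s.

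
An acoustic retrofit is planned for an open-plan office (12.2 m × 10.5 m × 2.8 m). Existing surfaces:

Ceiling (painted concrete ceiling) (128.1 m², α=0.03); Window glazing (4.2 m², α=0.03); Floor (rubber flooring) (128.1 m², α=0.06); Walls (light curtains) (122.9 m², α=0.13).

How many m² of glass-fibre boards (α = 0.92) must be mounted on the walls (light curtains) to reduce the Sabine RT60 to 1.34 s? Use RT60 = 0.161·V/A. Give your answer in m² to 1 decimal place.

19.6

Equivalent absorption area: A₁ = 128.1×0.03 + 4.2×0.03 + 128.1×0.06 + 122.9×0.13 = 27.632 m².
Required A₂ = 0.161·358.68/1.34 = 43.095 sabins.
Absorption to add: 43.095 − 27.632 = 15.463 sabins.
Each m² of panel replacing the walls (light curtains) adds (0.92 − 0.13) = 0.79 sabins.
Panel area = 15.463 / 0.79 = 19.6 m².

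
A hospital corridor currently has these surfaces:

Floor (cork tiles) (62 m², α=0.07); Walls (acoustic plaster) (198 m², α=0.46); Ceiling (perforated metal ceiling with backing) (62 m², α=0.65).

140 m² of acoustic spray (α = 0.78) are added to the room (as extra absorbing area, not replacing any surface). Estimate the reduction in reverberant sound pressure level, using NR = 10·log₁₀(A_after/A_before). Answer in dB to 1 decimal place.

Total absorption A_before = 62·0.07 + 198·0.46 + 62·0.65
  = 4.340 + 91.080 + 40.300 = 135.720 m² sabins.
Treatment contributes 140·0.78 = 109.200 sabins.
New total A_after = 244.920 sabins.
Reduction = 10 log₁₀(A_after/A_before) = 10 log₁₀(1.8046) = 2.6 dB.

2.6 dB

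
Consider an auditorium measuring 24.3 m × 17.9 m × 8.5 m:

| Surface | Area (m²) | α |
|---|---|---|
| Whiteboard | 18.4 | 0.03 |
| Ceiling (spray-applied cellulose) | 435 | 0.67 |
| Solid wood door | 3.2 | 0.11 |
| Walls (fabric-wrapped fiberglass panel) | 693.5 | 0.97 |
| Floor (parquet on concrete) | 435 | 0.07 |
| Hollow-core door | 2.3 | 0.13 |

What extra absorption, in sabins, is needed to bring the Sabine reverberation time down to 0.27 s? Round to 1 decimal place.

Equivalent absorption area: A₁ = 18.4·0.03 + 435·0.67 + 3.2·0.11 + 693.5·0.97 + 435·0.07 + 2.3·0.13 = 995.798 m².
Target A₂ = 0.161·3697.245/0.27 = 2204.653 sabins (V = 3697.245 m³).
Shortfall: 2204.653 − 995.798 = 1208.9 sabins.

1208.9 sabins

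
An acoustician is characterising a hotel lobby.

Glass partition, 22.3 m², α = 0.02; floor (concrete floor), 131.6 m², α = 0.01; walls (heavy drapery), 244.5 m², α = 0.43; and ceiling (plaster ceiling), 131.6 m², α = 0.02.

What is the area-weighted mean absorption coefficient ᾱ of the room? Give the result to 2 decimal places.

S = Σ Sᵢ = 22.3 + 131.6 + 244.5 + 131.6 = 530.0 m².
A = 22.3*0.02 + 131.6*0.01 + 244.5*0.43 + 131.6*0.02 = 109.529 sabins.
ᾱ = A/S = 0.21.

0.21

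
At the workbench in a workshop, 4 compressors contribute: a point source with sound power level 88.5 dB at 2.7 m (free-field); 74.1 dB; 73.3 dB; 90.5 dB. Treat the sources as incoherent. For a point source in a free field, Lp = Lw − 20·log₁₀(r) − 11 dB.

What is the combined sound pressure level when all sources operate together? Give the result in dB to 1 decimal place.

Source at 2.7 m: Lp = 88.5 − 20·log₁₀(2.7) − 11 = 68.9 dB.
Σ 10^(Lᵢ/10) = 1.177e+09.
L_total = 10·log₁₀(1.177e+09) = 90.7 dB.

90.7 dB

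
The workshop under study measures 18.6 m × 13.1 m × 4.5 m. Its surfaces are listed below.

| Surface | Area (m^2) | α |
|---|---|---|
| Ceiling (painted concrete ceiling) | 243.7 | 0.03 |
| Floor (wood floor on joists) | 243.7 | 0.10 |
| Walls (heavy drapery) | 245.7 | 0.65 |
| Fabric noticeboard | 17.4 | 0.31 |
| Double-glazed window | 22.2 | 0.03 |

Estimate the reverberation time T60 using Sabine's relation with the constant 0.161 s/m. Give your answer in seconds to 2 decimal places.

Summing Sᵢαᵢ: 7.311 + 24.370 + 159.705 + 5.394 + 0.666 → A = 197.446 sabins.
V = 18.6·13.1·4.5 = 1096.47 m³.
T = 0.161 V/A = 0.161·1096.47/197.446 = 0.89 s.

0.89 seconds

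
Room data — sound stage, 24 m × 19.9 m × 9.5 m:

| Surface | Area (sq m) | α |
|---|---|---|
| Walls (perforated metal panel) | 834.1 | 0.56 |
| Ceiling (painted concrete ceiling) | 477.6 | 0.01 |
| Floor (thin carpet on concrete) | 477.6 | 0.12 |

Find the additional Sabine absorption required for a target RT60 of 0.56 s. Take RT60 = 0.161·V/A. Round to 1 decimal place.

775.3 sabins

Summing Sᵢαᵢ: 467.096 + 4.776 + 57.312 → A₁ = 529.184 sabins.
For T = 0.56 s, need A₂ = 0.161·V/T = 0.161·4537.2/0.56 = 1304.445 sabins.
ΔA = A₂ − A₁ = 1304.445 − 529.184 = 775.3 sabins.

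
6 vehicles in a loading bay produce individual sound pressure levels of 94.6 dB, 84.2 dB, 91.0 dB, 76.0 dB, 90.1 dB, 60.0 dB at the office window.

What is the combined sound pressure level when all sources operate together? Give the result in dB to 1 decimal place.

Σ 10^(Lᵢ/10) = 5.47e+09.
L_total = 10·log₁₀(5.47e+09) = 97.4 dB.

97.4 dB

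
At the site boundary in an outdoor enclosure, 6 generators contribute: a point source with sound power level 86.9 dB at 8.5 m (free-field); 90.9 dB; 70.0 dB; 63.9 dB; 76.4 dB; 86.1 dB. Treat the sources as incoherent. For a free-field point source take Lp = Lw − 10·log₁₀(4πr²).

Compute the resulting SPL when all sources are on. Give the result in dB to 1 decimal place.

92.3 dB

Source at 8.5 m: Lp = 86.9 − 10·log₁₀(4π·8.5²) = 86.9 − 10·log₁₀(907.920) = 57.3 dB.
Σ 10^(Lᵢ/10) = 1.694e+09.
Combined level = 10 log₁₀(1.694e+09) = 92.3 dB.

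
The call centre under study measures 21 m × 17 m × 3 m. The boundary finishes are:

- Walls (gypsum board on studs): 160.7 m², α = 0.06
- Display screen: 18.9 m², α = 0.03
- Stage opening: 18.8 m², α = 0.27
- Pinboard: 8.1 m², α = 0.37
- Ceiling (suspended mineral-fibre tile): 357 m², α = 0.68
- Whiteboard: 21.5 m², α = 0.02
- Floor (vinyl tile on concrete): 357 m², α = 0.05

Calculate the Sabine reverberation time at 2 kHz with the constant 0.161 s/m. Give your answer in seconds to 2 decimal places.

0.62 seconds

Total absorption A = 160.7×0.06 + 18.9×0.03 + 18.8×0.27 + 8.1×0.37 + 357×0.68 + 21.5×0.02 + 357×0.05
  = 9.642 + 0.567 + 5.076 + 2.997 + 242.760 + 0.430 + 17.850 = 279.322 m² sabins.
V = 21·17·3 = 1071 m³.
Sabine: RT60 = 0.161 × 1071 / 279.322 = 0.62 s.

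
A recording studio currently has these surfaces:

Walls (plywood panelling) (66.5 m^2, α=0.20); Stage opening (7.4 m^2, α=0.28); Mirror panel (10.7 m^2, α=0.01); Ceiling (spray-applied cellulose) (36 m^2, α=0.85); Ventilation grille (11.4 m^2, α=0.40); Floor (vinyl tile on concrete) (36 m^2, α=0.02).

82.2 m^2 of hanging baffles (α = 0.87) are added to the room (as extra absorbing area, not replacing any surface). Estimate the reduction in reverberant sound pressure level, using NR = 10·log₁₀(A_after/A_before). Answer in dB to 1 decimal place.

Total absorption A_before = 66.5*0.20 + 7.4*0.28 + 10.7*0.01 + 36*0.85 + 11.4*0.40 + 36*0.02
  = 13.300 + 2.072 + 0.107 + 30.600 + 4.560 + 0.720 = 51.359 m^2 sabins.
Treatment contributes 82.2·0.87 = 71.514 sabins.
A_after = 51.359 + 71.514 = 122.873 sabins.
NR = 10·log₁₀(122.873/51.359) = 3.8 dB.

3.8 dB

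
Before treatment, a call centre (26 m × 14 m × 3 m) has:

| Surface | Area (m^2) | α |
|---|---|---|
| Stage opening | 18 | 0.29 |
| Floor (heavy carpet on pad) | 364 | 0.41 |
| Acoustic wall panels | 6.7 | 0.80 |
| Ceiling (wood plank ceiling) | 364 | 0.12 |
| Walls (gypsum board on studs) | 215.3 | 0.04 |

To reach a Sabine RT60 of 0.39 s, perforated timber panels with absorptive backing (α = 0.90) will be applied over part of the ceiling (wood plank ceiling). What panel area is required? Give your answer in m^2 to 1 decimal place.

A₁ = Σ Sᵢαᵢ = 18·0.29 + 364·0.41 + 6.7·0.80 + 364·0.12 + 215.3·0.04 = 212.112 sabins.
Required A₂ = 0.161·1092/0.39 = 450.800 sabins.
ΔA needed = 450.800 − 212.112 = 238.688 sabins.
Net gain per m^2: Δα = 0.90 − 0.12 = 0.78.
Panel area = 238.688 / 0.78 = 306.0 m^2.

306.0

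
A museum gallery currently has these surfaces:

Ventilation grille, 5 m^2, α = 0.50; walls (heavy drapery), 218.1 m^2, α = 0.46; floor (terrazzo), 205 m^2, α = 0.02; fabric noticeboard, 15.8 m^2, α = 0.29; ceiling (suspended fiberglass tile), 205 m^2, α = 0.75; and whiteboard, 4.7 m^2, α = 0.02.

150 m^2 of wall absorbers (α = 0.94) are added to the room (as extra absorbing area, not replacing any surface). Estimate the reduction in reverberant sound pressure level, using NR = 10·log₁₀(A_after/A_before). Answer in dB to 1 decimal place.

1.9 dB

Total absorption A_before = 5·0.50 + 218.1·0.46 + 205·0.02 + 15.8·0.29 + 205·0.75 + 4.7·0.02
  = 2.500 + 100.326 + 4.100 + 4.582 + 153.750 + 0.094 = 265.352 m^2 sabins.
Treatment contributes 150·0.94 = 141.000 sabins.
A_after = 265.352 + 141.000 = 406.352 sabins.
NR = 10·log₁₀(406.352/265.352) = 1.9 dB.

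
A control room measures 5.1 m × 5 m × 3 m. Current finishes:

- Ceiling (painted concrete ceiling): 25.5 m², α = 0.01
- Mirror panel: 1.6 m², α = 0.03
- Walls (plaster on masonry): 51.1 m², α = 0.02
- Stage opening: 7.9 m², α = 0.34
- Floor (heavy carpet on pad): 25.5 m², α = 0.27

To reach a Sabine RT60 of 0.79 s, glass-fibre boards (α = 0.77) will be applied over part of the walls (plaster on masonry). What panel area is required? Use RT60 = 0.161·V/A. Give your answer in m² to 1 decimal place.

6.3

A₁ = Σ Sᵢαᵢ = 25.5×0.01 + 1.6×0.03 + 51.1×0.02 + 7.9×0.34 + 25.5×0.27 = 10.896 sabins.
Required A₂ = 0.161·76.5/0.79 = 15.591 sabins.
Absorption to add: 15.591 − 10.896 = 4.695 sabins.
Net gain per m²: Δα = 0.77 − 0.02 = 0.75.
Panel area = 4.695 / 0.75 = 6.3 m².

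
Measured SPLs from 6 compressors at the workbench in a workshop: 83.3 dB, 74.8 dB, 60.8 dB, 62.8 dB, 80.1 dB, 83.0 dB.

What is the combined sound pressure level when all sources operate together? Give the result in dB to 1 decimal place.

87.4 dB

Converting to relative power and adding: 10^(83.3/10) + 10^(74.8/10) + 10^(60.8/10) + 10^(62.8/10) + 10^(80.1/10) + 10^(83.0/10) = 5.49e+08.
Back to dB: 10·log₁₀ Σ = 87.4 dB.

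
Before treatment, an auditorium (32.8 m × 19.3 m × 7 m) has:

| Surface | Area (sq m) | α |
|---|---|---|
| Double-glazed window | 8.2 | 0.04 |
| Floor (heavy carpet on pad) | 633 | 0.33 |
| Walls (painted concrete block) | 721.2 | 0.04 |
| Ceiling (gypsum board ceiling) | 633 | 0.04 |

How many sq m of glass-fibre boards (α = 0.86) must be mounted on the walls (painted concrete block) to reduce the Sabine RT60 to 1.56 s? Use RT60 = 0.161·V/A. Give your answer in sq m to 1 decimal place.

236.5

Summing Sᵢαᵢ: 0.328 + 208.890 + 28.848 + 25.320 → A₁ = 263.386 sabins.
V = 4431.28 m³. Target absorption A₂ = 0.161 × 4431.28 / 1.56 = 457.331 sabins.
Absorption to add: 457.331 − 263.386 = 193.945 sabins.
Net gain per sq m: Δα = 0.86 − 0.04 = 0.82.
Panel area = 193.945 / 0.82 = 236.5 sq m.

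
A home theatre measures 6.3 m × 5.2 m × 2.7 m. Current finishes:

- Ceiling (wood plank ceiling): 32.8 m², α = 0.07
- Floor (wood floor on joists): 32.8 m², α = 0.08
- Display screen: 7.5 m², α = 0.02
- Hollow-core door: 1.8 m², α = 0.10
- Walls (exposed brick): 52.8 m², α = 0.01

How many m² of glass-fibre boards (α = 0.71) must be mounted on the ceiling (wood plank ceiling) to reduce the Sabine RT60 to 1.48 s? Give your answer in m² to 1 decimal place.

6.0

Equivalent absorption area: A₁ = 32.8*0.07 + 32.8*0.08 + 7.5*0.02 + 1.8*0.10 + 52.8*0.01 = 5.778 m².
Required A₂ = 0.161·88.452/1.48 = 9.622 sabins.
ΔA needed = 9.622 − 5.778 = 3.844 sabins.
Net gain per m²: Δα = 0.71 − 0.07 = 0.64.
Panel area = 3.844 / 0.64 = 6.0 m².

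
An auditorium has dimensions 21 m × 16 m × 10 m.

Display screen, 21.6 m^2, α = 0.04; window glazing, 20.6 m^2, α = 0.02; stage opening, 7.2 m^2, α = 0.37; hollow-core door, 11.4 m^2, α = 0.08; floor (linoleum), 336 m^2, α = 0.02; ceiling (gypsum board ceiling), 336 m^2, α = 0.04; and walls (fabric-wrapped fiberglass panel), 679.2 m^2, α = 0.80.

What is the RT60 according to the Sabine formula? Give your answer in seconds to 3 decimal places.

Total absorption A = 21.6×0.04 + 20.6×0.02 + 7.2×0.37 + 11.4×0.08 + 336×0.02 + 336×0.04 + 679.2×0.80
  = 0.864 + 0.412 + 2.664 + 0.912 + 6.720 + 13.440 + 543.360 = 568.372 m^2 sabins.
Room volume: 3360 m³.
Sabine: RT60 = 0.161 × 3360 / 568.372 = 0.952 s.

0.952 sec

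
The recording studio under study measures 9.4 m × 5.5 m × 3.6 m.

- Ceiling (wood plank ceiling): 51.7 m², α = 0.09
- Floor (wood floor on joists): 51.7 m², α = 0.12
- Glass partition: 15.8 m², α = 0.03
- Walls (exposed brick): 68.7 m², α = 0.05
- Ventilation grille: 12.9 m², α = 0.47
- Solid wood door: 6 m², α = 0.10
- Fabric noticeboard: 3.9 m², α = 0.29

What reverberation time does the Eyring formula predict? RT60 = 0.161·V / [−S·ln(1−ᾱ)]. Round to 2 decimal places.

S = Σ Sᵢ = 210.7 m².
Absorption A = 51.7×0.09 + 51.7×0.12 + 15.8×0.03 + 68.7×0.05 + 12.9×0.47 + 6×0.10 + 3.9×0.29 = 22.560 sabins.
ᾱ = 22.560 / 210.7 = 0.1071.
−S·ln(1−ᾱ) = −210.7 × ln(1 − 0.1071) = 23.868.
V = 9.4 × 5.5 × 3.6 = 186.12 m³.
T = 0.161·V/[−S·ln(1−ᾱ)] = 0.161·186.12/23.868 = 1.26 s.

1.26 s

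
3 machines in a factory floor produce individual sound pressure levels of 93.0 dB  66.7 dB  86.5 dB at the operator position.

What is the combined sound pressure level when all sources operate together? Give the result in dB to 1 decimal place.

93.9 dB

Σ 10^(Lᵢ/10) = 2.447e+09.
Back to dB: 10·log₁₀ Σ = 93.9 dB.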